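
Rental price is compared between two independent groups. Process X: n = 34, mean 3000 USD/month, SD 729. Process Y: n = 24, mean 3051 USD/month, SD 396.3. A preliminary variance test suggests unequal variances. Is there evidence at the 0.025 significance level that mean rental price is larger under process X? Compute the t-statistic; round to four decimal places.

Let group 1 = process X, group 2 = process Y. H0: μ_1 = μ_2; H1: μ_1 > μ_2 (Welch's two-sample t-test, right-tailed).
t = (x̄_1 − x̄_2)/√(s_1²/n_1 + s_2²/n_2) = (3000 − 3051)/√(729²/34 + 396.3²/24) = -0.3425
Welch–Satterthwaite df ≈ 53.07
p-value = P(T ≥ -0.3425) ≈ 0.6333
Since p ≈ 0.6333 > α = 0.025, fail to reject H0; the evidence is not statistically significant.

-0.3425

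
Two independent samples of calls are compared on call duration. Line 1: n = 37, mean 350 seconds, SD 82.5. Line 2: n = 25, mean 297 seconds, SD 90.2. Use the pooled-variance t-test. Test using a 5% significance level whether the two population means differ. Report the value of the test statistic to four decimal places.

Let group 1 = line 1, group 2 = line 2. H0: μ_1 = μ_2; H1: μ_1 ≠ μ_2 (two-sample pooled-variance t-test, two-sided).
s_p² = [(37−1)·82.5² + (25−1)·90.2²]/(37+25−2) = 7338.17
t = (350 − 297)/√[7338.17·(1/37 + 1/25)] = 2.3898
df = n₁ + n₂ − 2 = 60
Two-sided p-value ≈ 0.0200
Since p ≈ 0.0200 < α = 0.05, reject H0; the evidence is statistically significant.

2.3898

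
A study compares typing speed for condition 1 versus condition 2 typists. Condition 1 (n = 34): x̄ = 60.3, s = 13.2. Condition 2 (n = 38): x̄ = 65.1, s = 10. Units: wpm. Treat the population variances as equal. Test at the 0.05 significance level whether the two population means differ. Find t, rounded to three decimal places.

-1.750

Let group 1 = condition 1, group 2 = condition 2. H0: μ_1 = μ_2; H1: μ_1 ≠ μ_2 (two-sample pooled-variance t-test, two-sided).
s_p² = [(34−1)·13.2² + (38−1)·10²]/(34+38−2) = 134.999
t = (60.3 − 65.1)/√[134.999·(1/34 + 1/38)] = -1.750
df = n₁ + n₂ − 2 = 70
Two-sided p-value ≈ 0.0845
Since p ≈ 0.0845 > α = 0.05, fail to reject H0; the evidence is not statistically significant.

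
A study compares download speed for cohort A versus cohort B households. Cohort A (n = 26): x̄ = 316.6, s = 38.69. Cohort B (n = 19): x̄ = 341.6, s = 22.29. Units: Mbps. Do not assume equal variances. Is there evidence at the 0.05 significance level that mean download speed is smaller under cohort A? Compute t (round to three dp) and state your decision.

t = -2.732; reject H0

Let group 1 = cohort A, group 2 = cohort B. H0: μ_1 = μ_2; H1: μ_1 < μ_2 (Welch's two-sample t-test, left-tailed).
t = (x̄_1 − x̄_2)/√(s_1²/n_1 + s_2²/n_2) = (316.6 − 341.6)/√(38.69²/26 + 22.29²/19) = -2.732
Welch–Satterthwaite df ≈ 41.09
p-value = P(T ≤ -2.732) ≈ 0.0046
Since p ≈ 0.0046 < α = 0.05, reject H0; the evidence is statistically significant.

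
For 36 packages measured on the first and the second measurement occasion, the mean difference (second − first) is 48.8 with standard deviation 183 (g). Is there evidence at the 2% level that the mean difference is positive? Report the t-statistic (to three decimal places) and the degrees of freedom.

H0: μ_d = 0; H1: μ_d > 0 (paired t-test on the differences, right-tailed).
t = d̄/(s_d/√n) = 48.8/(183/√36) = 1.600
df = n − 1 = 35
p-value = P(T ≥ 1.600) ≈ 0.059
Since p ≈ 0.059 > α = 0.02, fail to reject H0; the evidence is not statistically significant.

t = 1.600, df = 35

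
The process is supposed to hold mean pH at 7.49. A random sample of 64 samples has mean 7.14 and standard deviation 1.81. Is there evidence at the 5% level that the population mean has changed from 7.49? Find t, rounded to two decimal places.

H0: μ = 7.49; H1: μ ≠ 7.49 (one-sample t-test, two-sided).
t = (x̄ − μ₀)/(s/√n) = (7.14 − 7.49)/(1.81/√64) = -1.55
df = n − 1 = 63
Two-sided p-value ≈ 0.127
Since p ≈ 0.127 > α = 0.05, fail to reject H0; the evidence is not statistically significant.

-1.55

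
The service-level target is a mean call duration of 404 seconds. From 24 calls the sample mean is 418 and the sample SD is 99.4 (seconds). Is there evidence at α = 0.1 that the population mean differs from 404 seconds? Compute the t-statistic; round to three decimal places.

0.690

H0: μ = 404; H1: μ ≠ 404 (one-sample t-test, two-sided).
t = (x̄ − μ₀)/(s/√n) = (418 − 404)/(99.4/√24) = 0.690
df = n − 1 = 23
Two-sided p-value ≈ 0.497
Since p ≈ 0.497 > α = 0.1, fail to reject H0; the data do not provide sufficient evidence against H0.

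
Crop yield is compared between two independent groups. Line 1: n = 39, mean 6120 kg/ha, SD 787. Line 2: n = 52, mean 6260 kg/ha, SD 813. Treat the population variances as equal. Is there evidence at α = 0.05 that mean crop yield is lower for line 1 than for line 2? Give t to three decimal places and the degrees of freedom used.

t = -0.824, df = 89

Let group 1 = line 1, group 2 = line 2. H0: μ_1 = μ_2; H1: μ_1 < μ_2 (two-sample pooled-variance t-test, left-tailed).
s_p² = [(39−1)·787² + (52−1)·813²]/(39+52−2) = 643207
t = (6120 − 6260)/√[643207·(1/39 + 1/52)] = -0.824
df = n₁ + n₂ − 2 = 89
p-value = P(T ≤ -0.824) ≈ 0.206
Since p ≈ 0.206 > α = 0.05, fail to reject H0; the data do not provide sufficient evidence against H0.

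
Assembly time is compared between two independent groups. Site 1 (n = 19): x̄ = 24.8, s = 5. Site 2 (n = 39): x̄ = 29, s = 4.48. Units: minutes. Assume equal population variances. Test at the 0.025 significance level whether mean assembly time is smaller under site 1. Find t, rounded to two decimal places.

-3.23

Let group 1 = site 1, group 2 = site 2. H0: μ_1 = μ_2; H1: μ_1 < μ_2 (two-sample pooled-variance t-test, left-tailed).
s_p² = [(19−1)·5² + (39−1)·4.48²]/(19+39−2) = 21.6549
t = (24.8 − 29)/√[21.6549·(1/19 + 1/39)] = -3.23
df = n₁ + n₂ − 2 = 56
p-value = P(T ≤ -3.23) ≈ 0.001
Since p ≈ 0.001 < α = 0.025, reject H0; the data support H1.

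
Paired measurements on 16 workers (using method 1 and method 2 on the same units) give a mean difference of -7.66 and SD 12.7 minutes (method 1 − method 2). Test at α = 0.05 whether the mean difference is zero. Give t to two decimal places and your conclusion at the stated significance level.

H0: μ_d = 0; H1: μ_d ≠ 0 (paired t-test on the differences, two-sided).
t = d̄/(s_d/√n) = -7.66/(12.7/√16) = -2.41
df = n − 1 = 15
Two-sided p-value ≈ 0.0291
Since p ≈ 0.0291 < α = 0.05, reject H0; the evidence is statistically significant.

t = -2.41; reject H0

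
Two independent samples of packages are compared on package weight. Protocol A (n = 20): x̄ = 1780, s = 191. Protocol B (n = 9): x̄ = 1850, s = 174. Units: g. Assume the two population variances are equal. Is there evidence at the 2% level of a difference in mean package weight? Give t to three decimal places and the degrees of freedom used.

Let group 1 = protocol A, group 2 = protocol B. H0: μ_1 = μ_2; H1: μ_1 ≠ μ_2 (two-sample pooled-variance t-test, two-sided).
s_p² = [(20−1)·191² + (9−1)·174²]/(20+9−2) = 34642.5
t = (1780 − 1850)/√[34642.5·(1/20 + 1/9)] = -0.937
df = n₁ + n₂ − 2 = 27
Two-sided p-value ≈ 0.3571
Since p ≈ 0.3571 > α = 0.02, fail to reject H0; the data do not provide sufficient evidence against H0.

t = -0.937, df = 27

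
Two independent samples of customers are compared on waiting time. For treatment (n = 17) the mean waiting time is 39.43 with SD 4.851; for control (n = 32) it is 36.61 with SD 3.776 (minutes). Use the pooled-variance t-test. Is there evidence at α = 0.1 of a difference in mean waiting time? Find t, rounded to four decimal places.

2.2516

Let group 1 = treatment, group 2 = control. H0: μ_1 = μ_2; H1: μ_1 ≠ μ_2 (two-sample pooled-variance t-test, two-sided).
s_p² = [(17−1)·4.851² + (32−1)·3.776²]/(17+32−2) = 17.4153
t = (39.43 − 36.61)/√[17.4153·(1/17 + 1/32)] = 2.2516
df = n₁ + n₂ − 2 = 47
Two-sided p-value ≈ 0.029
Since p ≈ 0.029 < α = 0.1, reject H0; the evidence is statistically significant.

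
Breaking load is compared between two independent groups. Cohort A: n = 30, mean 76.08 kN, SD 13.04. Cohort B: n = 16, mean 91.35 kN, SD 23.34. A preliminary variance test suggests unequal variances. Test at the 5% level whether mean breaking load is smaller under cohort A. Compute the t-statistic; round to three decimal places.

Let group 1 = cohort A, group 2 = cohort B. H0: μ_1 = μ_2; H1: μ_1 < μ_2 (Welch's two-sample t-test, left-tailed).
t = (x̄_1 − x̄_2)/√(s_1²/n_1 + s_2²/n_2) = (76.08 − 91.35)/√(13.04²/30 + 23.34²/16) = -2.423
Welch–Satterthwaite df ≈ 20.12
p-value = P(T ≤ -2.423) ≈ 0.012
Since p ≈ 0.012 < α = 0.05, reject H0; the data support H1.

-2.423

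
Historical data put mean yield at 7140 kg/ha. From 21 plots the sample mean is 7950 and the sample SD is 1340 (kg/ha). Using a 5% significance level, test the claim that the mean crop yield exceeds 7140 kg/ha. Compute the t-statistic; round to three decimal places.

2.770

H0: μ = 7140; H1: μ > 7140 (one-sample t-test, right-tailed).
t = (x̄ − μ₀)/(s/√n) = (7950 − 7140)/(1340/√21) = 2.770
df = n − 1 = 20
p-value = P(T ≥ 2.770) ≈ 0.0059
Since p ≈ 0.0059 < α = 0.05, reject H0; the evidence is statistically significant.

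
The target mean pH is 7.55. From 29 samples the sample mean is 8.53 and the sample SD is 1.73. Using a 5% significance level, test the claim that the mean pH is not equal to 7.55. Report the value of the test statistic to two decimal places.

3.05

H0: μ = 7.55; H1: μ ≠ 7.55 (one-sample t-test, two-sided).
t = (x̄ − μ₀)/(s/√n) = (8.53 − 7.55)/(1.73/√29) = 3.05
df = n − 1 = 28
Two-sided p-value ≈ 0.0050
Since p ≈ 0.0050 < α = 0.05, reject H0; the data support H1.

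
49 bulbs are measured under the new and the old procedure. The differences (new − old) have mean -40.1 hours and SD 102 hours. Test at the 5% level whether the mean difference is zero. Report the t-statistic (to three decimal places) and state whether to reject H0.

H0: μ_d = 0; H1: μ_d ≠ 0 (paired t-test on the differences, two-sided).
t = d̄/(s_d/√n) = -40.1/(102/√49) = -2.752
df = n − 1 = 48
Two-sided p-value ≈ 0.0083
Since p ≈ 0.0083 < α = 0.05, reject H0; the data support H1.

t = -2.752; reject H0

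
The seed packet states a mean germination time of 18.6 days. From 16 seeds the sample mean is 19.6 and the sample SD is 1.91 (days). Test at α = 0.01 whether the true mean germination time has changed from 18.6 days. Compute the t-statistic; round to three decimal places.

H0: μ = 18.6; H1: μ ≠ 18.6 (one-sample t-test, two-sided).
t = (x̄ − μ₀)/(s/√n) = (19.6 − 18.6)/(1.91/√16) = 2.094
df = n − 1 = 15
Two-sided p-value ≈ 0.054
Since p ≈ 0.054 > α = 0.01, fail to reject H0; the data do not provide sufficient evidence against H0.

2.094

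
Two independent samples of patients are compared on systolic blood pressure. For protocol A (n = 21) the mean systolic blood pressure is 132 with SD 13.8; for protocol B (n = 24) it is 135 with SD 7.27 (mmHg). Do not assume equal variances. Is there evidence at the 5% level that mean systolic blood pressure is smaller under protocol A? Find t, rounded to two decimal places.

-0.89

Let group 1 = protocol A, group 2 = protocol B. H0: μ_1 = μ_2; H1: μ_1 < μ_2 (Welch's two-sample t-test, left-tailed).
t = (x̄_1 − x̄_2)/√(s_1²/n_1 + s_2²/n_2) = (132 − 135)/√(13.8²/21 + 7.27²/24) = -0.89
Welch–Satterthwaite df ≈ 29.39
p-value = P(T ≤ -0.89) ≈ 0.1894
Since p ≈ 0.1894 > α = 0.05, fail to reject H0; the evidence is not statistically significant.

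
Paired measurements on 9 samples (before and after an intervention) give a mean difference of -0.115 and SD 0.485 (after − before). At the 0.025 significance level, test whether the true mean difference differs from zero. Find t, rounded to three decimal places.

H0: μ_d = 0; H1: μ_d ≠ 0 (paired t-test on the differences, two-sided).
t = d̄/(s_d/√n) = -0.115/(0.485/√9) = -0.711
df = n − 1 = 8
Two-sided p-value ≈ 0.4971
Since p ≈ 0.4971 > α = 0.025, fail to reject H0; the data do not provide sufficient evidence against H0.

-0.711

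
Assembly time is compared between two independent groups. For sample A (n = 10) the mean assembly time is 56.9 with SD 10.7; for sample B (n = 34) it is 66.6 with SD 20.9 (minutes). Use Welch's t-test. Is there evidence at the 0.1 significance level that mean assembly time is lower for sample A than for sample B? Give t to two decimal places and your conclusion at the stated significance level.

Let group 1 = sample A, group 2 = sample B. H0: μ_1 = μ_2; H1: μ_1 < μ_2 (Welch's two-sample t-test, left-tailed).
t = (x̄_1 − x̄_2)/√(s_1²/n_1 + s_2²/n_2) = (56.9 − 66.6)/√(10.7²/10 + 20.9²/34) = -1.97
Welch–Satterthwaite df ≈ 30.17
p-value = P(T ≤ -1.97) ≈ 0.029
Since p ≈ 0.029 < α = 0.1, reject H0; the data support H1.

t = -1.97; reject H0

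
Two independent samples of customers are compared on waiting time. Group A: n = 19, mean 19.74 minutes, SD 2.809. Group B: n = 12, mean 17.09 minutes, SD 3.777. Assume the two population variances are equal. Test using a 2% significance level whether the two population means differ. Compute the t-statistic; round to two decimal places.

Let group 1 = group A, group 2 = group B. H0: μ_1 = μ_2; H1: μ_1 ≠ μ_2 (two-sample pooled-variance t-test, two-sided).
s_p² = [(19−1)·2.809² + (12−1)·3.777²]/(19+12−2) = 10.3087
t = (19.74 − 17.09)/√[10.3087·(1/19 + 1/12)] = 2.24
df = n₁ + n₂ − 2 = 29
Two-sided p-value ≈ 0.033
Since p ≈ 0.033 > α = 0.02, fail to reject H0; the data do not provide sufficient evidence against H0.

2.24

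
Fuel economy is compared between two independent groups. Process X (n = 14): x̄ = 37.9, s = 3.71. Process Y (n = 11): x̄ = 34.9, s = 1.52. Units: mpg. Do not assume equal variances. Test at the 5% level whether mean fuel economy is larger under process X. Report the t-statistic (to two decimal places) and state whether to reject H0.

t = 2.75; reject H0

Let group 1 = process X, group 2 = process Y. H0: μ_1 = μ_2; H1: μ_1 > μ_2 (Welch's two-sample t-test, right-tailed).
t = (x̄_1 − x̄_2)/√(s_1²/n_1 + s_2²/n_2) = (37.9 − 34.9)/√(3.71²/14 + 1.52²/11) = 2.75
Welch–Satterthwaite df ≈ 18.08
p-value = P(T ≥ 2.75) ≈ 0.0066
Since p ≈ 0.0066 < α = 0.05, reject H0; the evidence is statistically significant.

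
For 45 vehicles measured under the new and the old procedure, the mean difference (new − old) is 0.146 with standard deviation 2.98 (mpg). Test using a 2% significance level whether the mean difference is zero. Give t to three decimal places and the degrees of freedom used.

t = 0.329, df = 44

H0: μ_d = 0; H1: μ_d ≠ 0 (paired t-test on the differences, two-sided).
t = d̄/(s_d/√n) = 0.146/(2.98/√45) = 0.329
df = n − 1 = 44
Two-sided p-value ≈ 0.7440
Since p ≈ 0.7440 > α = 0.02, fail to reject H0; the data do not provide sufficient evidence against H0.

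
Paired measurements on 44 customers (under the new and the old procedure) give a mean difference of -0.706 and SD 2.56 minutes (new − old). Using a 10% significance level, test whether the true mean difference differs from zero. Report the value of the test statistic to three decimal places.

H0: μ_d = 0; H1: μ_d ≠ 0 (paired t-test on the differences, two-sided).
t = d̄/(s_d/√n) = -0.706/(2.56/√44) = -1.829
df = n − 1 = 43
Two-sided p-value ≈ 0.074
Since p ≈ 0.074 < α = 0.1, reject H0; the data support H1.

-1.829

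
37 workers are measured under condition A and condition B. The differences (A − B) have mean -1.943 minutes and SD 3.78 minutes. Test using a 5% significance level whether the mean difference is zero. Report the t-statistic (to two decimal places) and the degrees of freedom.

H0: μ_d = 0; H1: μ_d ≠ 0 (paired t-test on the differences, two-sided).
t = d̄/(s_d/√n) = -1.943/(3.78/√37) = -3.13
df = n − 1 = 36
Two-sided p-value ≈ 0.0035
Since p ≈ 0.0035 < α = 0.05, reject H0; the evidence is statistically significant.

t = -3.13, df = 36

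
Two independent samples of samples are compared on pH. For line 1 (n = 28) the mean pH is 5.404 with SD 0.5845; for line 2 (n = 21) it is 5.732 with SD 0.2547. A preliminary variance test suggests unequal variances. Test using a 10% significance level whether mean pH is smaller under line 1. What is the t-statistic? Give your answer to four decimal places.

Let group 1 = line 1, group 2 = line 2. H0: μ_1 = μ_2; H1: μ_1 < μ_2 (Welch's two-sample t-test, left-tailed).
t = (x̄_1 − x̄_2)/√(s_1²/n_1 + s_2²/n_2) = (5.404 − 5.732)/√(0.5845²/28 + 0.2547²/21) = -2.6525
Welch–Satterthwaite df ≈ 39.03
p-value = P(T ≤ -2.6525) ≈ 0.006
Since p ≈ 0.006 < α = 0.1, reject H0; the evidence is statistically significant.

-2.6525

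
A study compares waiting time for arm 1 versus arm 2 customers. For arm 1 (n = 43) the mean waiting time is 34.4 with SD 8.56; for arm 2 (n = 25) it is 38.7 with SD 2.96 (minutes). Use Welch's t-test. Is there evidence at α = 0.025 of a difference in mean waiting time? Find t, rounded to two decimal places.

Let group 1 = arm 1, group 2 = arm 2. H0: μ_1 = μ_2; H1: μ_1 ≠ μ_2 (Welch's two-sample t-test, two-sided).
t = (x̄_1 − x̄_2)/√(s_1²/n_1 + s_2²/n_2) = (34.4 − 38.7)/√(8.56²/43 + 2.96²/25) = -3.00
Welch–Satterthwaite df ≈ 56.84
Two-sided p-value ≈ 0.004
Since p ≈ 0.004 < α = 0.025, reject H0; the data support H1.

-3.00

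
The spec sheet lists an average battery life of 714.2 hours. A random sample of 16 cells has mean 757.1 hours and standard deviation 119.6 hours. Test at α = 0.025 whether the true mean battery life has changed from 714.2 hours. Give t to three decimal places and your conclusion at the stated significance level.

t = 1.435; fail to reject H0

H0: μ = 714.2; H1: μ ≠ 714.2 (one-sample t-test, two-sided).
t = (x̄ − μ₀)/(s/√n) = (757.1 − 714.2)/(119.6/√16) = 1.435
df = n − 1 = 15
Two-sided p-value ≈ 0.172
Since p ≈ 0.172 > α = 0.025, fail to reject H0; the evidence is not statistically significant.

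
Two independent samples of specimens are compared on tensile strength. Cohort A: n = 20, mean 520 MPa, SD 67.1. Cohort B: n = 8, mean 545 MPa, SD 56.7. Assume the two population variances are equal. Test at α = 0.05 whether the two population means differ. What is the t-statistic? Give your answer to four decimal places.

-0.9270

Let group 1 = cohort A, group 2 = cohort B. H0: μ_1 = μ_2; H1: μ_1 ≠ μ_2 (two-sample pooled-variance t-test, two-sided).
s_p² = [(20−1)·67.1² + (8−1)·56.7²]/(20+8−2) = 4155.77
t = (520 − 545)/√[4155.77·(1/20 + 1/8)] = -0.9270
df = n₁ + n₂ − 2 = 26
Two-sided p-value ≈ 0.3624
Since p ≈ 0.3624 > α = 0.05, fail to reject H0; the evidence is not statistically significant.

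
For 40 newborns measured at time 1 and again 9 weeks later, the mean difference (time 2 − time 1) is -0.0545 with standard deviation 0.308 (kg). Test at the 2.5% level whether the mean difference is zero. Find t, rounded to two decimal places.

H0: μ_d = 0; H1: μ_d ≠ 0 (paired t-test on the differences, two-sided).
t = d̄/(s_d/√n) = -0.0545/(0.308/√40) = -1.12
df = n − 1 = 39
Two-sided p-value ≈ 0.270
Since p ≈ 0.270 > α = 0.025, fail to reject H0; the data do not provide sufficient evidence against H0.

-1.12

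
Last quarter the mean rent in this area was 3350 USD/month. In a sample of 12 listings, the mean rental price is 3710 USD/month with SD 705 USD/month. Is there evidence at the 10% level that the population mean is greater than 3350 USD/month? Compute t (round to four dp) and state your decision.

H0: μ = 3350; H1: μ > 3350 (one-sample t-test, right-tailed).
t = (x̄ − μ₀)/(s/√n) = (3710 − 3350)/(705/√12) = 1.7689
df = n − 1 = 11
p-value = P(T ≥ 1.7689) ≈ 0.0523
Since p ≈ 0.0523 < α = 0.1, reject H0; the evidence is statistically significant.

t = 1.7689; reject H0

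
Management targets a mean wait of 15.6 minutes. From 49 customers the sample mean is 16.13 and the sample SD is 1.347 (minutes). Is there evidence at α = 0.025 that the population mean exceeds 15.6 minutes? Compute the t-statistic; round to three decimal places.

2.754

H0: μ = 15.6; H1: μ > 15.6 (one-sample t-test, right-tailed).
t = (x̄ − μ₀)/(s/√n) = (16.13 − 15.6)/(1.347/√49) = 2.754
df = n − 1 = 48
p-value = P(T ≥ 2.754) ≈ 0.0041
Since p ≈ 0.0041 < α = 0.025, reject H0; the evidence is statistically significant.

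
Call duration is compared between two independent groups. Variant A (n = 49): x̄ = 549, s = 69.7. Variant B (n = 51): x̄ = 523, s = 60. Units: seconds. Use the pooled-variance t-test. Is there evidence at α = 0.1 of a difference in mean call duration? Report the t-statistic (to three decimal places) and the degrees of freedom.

t = 2.002, df = 98

Let group 1 = variant A, group 2 = variant B. H0: μ_1 = μ_2; H1: μ_1 ≠ μ_2 (two-sample pooled-variance t-test, two-sided).
s_p² = [(49−1)·69.7² + (51−1)·60²]/(49+51−2) = 4216.21
t = (549 − 523)/√[4216.21·(1/49 + 1/51)] = 2.002
df = n₁ + n₂ − 2 = 98
Two-sided p-value ≈ 0.0481
Since p ≈ 0.0481 < α = 0.1, reject H0; the evidence is statistically significant.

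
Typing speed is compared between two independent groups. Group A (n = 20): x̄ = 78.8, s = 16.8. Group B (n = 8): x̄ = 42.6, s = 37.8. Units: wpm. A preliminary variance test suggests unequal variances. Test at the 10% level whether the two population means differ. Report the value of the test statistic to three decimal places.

Let group 1 = group A, group 2 = group B. H0: μ_1 = μ_2; H1: μ_1 ≠ μ_2 (Welch's two-sample t-test, two-sided).
t = (x̄_1 − x̄_2)/√(s_1²/n_1 + s_2²/n_2) = (78.8 − 42.6)/√(16.8²/20 + 37.8²/8) = 2.608
Welch–Satterthwaite df ≈ 8.13
Two-sided p-value ≈ 0.031
Since p ≈ 0.031 < α = 0.1, reject H0; the evidence is statistically significant.

2.608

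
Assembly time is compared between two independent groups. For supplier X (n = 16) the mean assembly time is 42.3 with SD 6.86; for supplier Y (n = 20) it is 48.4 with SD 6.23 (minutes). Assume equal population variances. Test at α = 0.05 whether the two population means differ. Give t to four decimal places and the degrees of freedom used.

Let group 1 = supplier X, group 2 = supplier Y. H0: μ_1 = μ_2; H1: μ_1 ≠ μ_2 (two-sample pooled-variance t-test, two-sided).
s_p² = [(16−1)·6.86² + (20−1)·6.23²]/(16+20−2) = 42.4512
t = (42.3 − 48.4)/√[42.4512·(1/16 + 1/20)] = -2.7913
df = n₁ + n₂ − 2 = 34
Two-sided p-value ≈ 0.0085
Since p ≈ 0.0085 < α = 0.05, reject H0; the data support H1.

t = -2.7913, df = 34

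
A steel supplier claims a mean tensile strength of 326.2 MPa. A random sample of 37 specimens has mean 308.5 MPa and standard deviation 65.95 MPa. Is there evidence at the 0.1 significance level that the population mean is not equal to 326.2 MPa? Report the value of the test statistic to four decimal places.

-1.6325

H0: μ = 326.2; H1: μ ≠ 326.2 (one-sample t-test, two-sided).
t = (x̄ − μ₀)/(s/√n) = (308.5 − 326.2)/(65.95/√37) = -1.6325
df = n − 1 = 36
Two-sided p-value ≈ 0.1113
Since p ≈ 0.1113 > α = 0.1, fail to reject H0; the data do not provide sufficient evidence against H0.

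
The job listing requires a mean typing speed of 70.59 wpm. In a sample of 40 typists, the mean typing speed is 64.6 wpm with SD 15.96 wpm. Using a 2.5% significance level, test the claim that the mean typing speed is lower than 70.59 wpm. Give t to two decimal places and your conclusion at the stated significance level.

H0: μ = 70.59; H1: μ < 70.59 (one-sample t-test, left-tailed).
t = (x̄ − μ₀)/(s/√n) = (64.6 − 70.59)/(15.96/√40) = -2.37
df = n − 1 = 39
p-value = P(T ≤ -2.37) ≈ 0.0113
Since p ≈ 0.0113 < α = 0.025, reject H0; the data support H1.

t = -2.37; reject H0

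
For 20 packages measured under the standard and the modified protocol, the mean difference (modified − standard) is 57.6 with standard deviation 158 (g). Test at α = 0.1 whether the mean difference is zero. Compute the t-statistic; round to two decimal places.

H0: μ_d = 0; H1: μ_d ≠ 0 (paired t-test on the differences, two-sided).
t = d̄/(s_d/√n) = 57.6/(158/√20) = 1.63
df = n − 1 = 19
Two-sided p-value ≈ 0.1195
Since p ≈ 0.1195 > α = 0.1, fail to reject H0; the evidence is not statistically significant.

1.63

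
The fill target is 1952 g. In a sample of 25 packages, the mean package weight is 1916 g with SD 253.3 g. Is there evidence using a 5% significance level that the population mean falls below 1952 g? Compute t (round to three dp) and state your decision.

t = -0.711; fail to reject H0

H0: μ = 1952; H1: μ < 1952 (one-sample t-test, left-tailed).
t = (x̄ − μ₀)/(s/√n) = (1916 − 1952)/(253.3/√25) = -0.711
df = n − 1 = 24
p-value = P(T ≤ -0.711) ≈ 0.2421
Since p ≈ 0.2421 > α = 0.05, fail to reject H0; the data do not provide sufficient evidence against H0.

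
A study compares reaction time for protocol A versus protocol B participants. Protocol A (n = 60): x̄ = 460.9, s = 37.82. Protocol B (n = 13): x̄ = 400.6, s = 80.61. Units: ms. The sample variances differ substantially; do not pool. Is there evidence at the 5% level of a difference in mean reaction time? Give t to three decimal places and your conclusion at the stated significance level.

Let group 1 = protocol A, group 2 = protocol B. H0: μ_1 = μ_2; H1: μ_1 ≠ μ_2 (Welch's two-sample t-test, two-sided).
t = (x̄_1 − x̄_2)/√(s_1²/n_1 + s_2²/n_2) = (460.9 − 400.6)/√(37.82²/60 + 80.61²/13) = 2.635
Welch–Satterthwaite df ≈ 13.17
Two-sided p-value ≈ 0.020
Since p ≈ 0.020 < α = 0.05, reject H0; the data support H1.

t = 2.635; reject H0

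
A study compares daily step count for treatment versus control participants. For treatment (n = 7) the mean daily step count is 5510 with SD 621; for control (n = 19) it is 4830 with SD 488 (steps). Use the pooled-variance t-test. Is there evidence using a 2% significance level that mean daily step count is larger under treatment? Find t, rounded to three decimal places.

2.933

Let group 1 = treatment, group 2 = control. H0: μ_1 = μ_2; H1: μ_1 > μ_2 (two-sample pooled-variance t-test, right-tailed).
s_p² = [(7−1)·621² + (19−1)·488²]/(7+19−2) = 275018
t = (5510 − 4830)/√[275018·(1/7 + 1/19)] = 2.933
df = n₁ + n₂ − 2 = 24
p-value = P(T ≥ 2.933) ≈ 0.004
Since p ≈ 0.004 < α = 0.02, reject H0; the data support H1.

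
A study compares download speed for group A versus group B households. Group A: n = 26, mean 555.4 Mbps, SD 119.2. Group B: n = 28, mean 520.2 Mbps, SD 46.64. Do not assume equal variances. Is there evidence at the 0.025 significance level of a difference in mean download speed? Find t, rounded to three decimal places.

Let group 1 = group A, group 2 = group B. H0: μ_1 = μ_2; H1: μ_1 ≠ μ_2 (Welch's two-sample t-test, two-sided).
t = (x̄_1 − x̄_2)/√(s_1²/n_1 + s_2²/n_2) = (555.4 − 520.2)/√(119.2²/26 + 46.64²/28) = 1.409
Welch–Satterthwaite df ≈ 32.01
Two-sided p-value ≈ 0.1685
Since p ≈ 0.1685 > α = 0.025, fail to reject H0; the evidence is not statistically significant.

1.409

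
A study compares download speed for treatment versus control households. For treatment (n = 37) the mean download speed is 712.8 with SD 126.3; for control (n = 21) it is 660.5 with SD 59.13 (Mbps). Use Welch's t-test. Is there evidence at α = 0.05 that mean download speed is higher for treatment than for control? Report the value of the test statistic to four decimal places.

2.1394

Let group 1 = treatment, group 2 = control. H0: μ_1 = μ_2; H1: μ_1 > μ_2 (Welch's two-sample t-test, right-tailed).
t = (x̄_1 − x̄_2)/√(s_1²/n_1 + s_2²/n_2) = (712.8 − 660.5)/√(126.3²/37 + 59.13²/21) = 2.1394
Welch–Satterthwaite df ≈ 54.53
p-value = P(T ≥ 2.1394) ≈ 0.0184
Since p ≈ 0.0184 < α = 0.05, reject H0; the data support H1.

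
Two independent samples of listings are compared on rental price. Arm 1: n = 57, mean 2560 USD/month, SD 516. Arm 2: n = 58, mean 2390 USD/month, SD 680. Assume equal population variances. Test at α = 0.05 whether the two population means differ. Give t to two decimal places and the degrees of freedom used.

t = 1.51, df = 113

Let group 1 = arm 1, group 2 = arm 2. H0: μ_1 = μ_2; H1: μ_1 ≠ μ_2 (two-sample pooled-variance t-test, two-sided).
s_p² = [(57−1)·516² + (58−1)·680²]/(57+58−2) = 365196
t = (2560 − 2390)/√[365196·(1/57 + 1/58)] = 1.51
df = n₁ + n₂ − 2 = 113
Two-sided p-value ≈ 0.134
Since p ≈ 0.134 > α = 0.05, fail to reject H0; the data do not provide sufficient evidence against H0.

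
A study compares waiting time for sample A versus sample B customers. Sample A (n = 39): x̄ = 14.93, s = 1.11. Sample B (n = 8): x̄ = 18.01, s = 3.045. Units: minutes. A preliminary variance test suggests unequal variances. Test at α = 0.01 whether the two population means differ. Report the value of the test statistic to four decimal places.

-2.8227

Let group 1 = sample A, group 2 = sample B. H0: μ_1 = μ_2; H1: μ_1 ≠ μ_2 (Welch's two-sample t-test, two-sided).
t = (x̄_1 − x̄_2)/√(s_1²/n_1 + s_2²/n_2) = (14.93 − 18.01)/√(1.11²/39 + 3.045²/8) = -2.8227
Welch–Satterthwaite df ≈ 7.39
Two-sided p-value ≈ 0.024
Since p ≈ 0.024 > α = 0.01, fail to reject H0; the evidence is not statistically significant.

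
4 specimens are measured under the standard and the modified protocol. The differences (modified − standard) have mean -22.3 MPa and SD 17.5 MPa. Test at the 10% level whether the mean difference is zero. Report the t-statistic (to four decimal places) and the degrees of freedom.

t = -2.5486, df = 3

H0: μ_d = 0; H1: μ_d ≠ 0 (paired t-test on the differences, two-sided).
t = d̄/(s_d/√n) = -22.3/(17.5/√4) = -2.5486
df = n − 1 = 3
Two-sided p-value ≈ 0.084
Since p ≈ 0.084 < α = 0.1, reject H0; the evidence is statistically significant.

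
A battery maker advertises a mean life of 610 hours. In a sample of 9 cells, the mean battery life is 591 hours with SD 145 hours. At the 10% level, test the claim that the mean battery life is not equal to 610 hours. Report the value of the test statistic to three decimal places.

H0: μ = 610; H1: μ ≠ 610 (one-sample t-test, two-sided).
t = (x̄ − μ₀)/(s/√n) = (591 − 610)/(145/√9) = -0.393
df = n − 1 = 8
Two-sided p-value ≈ 0.705
Since p ≈ 0.705 > α = 0.1, fail to reject H0; the data do not provide sufficient evidence against H0.

-0.393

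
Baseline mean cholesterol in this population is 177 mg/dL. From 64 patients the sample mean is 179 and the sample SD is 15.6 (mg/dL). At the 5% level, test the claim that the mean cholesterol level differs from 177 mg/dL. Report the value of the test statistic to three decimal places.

H0: μ = 177; H1: μ ≠ 177 (one-sample t-test, two-sided).
t = (x̄ − μ₀)/(s/√n) = (179 − 177)/(15.6/√64) = 1.026
df = n − 1 = 63
Two-sided p-value ≈ 0.309
Since p ≈ 0.309 > α = 0.05, fail to reject H0; the data do not provide sufficient evidence against H0.

1.026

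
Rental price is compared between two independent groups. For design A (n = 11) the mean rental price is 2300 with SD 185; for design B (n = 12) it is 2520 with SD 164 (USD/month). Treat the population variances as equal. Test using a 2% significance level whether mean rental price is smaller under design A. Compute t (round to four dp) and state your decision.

t = -3.0235; reject H0

Let group 1 = design A, group 2 = design B. H0: μ_1 = μ_2; H1: μ_1 < μ_2 (two-sample pooled-variance t-test, left-tailed).
s_p² = [(11−1)·185² + (12−1)·164²]/(11+12−2) = 30386
t = (2300 − 2520)/√[30386·(1/11 + 1/12)] = -3.0235
df = n₁ + n₂ − 2 = 21
p-value = P(T ≤ -3.0235) ≈ 0.0032
Since p ≈ 0.0032 < α = 0.02, reject H0; the data support H1.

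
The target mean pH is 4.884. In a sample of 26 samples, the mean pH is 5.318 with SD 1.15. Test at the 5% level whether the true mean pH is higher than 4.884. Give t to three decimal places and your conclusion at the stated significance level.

t = 1.924; reject H0

H0: μ = 4.884; H1: μ > 4.884 (one-sample t-test, right-tailed).
t = (x̄ − μ₀)/(s/√n) = (5.318 − 4.884)/(1.15/√26) = 1.924
df = n − 1 = 25
p-value = P(T ≥ 1.924) ≈ 0.0329
Since p ≈ 0.0329 < α = 0.05, reject H0; the evidence is statistically significant.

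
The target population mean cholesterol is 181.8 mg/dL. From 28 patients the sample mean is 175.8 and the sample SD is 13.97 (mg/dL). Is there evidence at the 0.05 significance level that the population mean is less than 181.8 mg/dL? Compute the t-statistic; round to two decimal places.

-2.27

H0: μ = 181.8; H1: μ < 181.8 (one-sample t-test, left-tailed).
t = (x̄ − μ₀)/(s/√n) = (175.8 − 181.8)/(13.97/√28) = -2.27
df = n − 1 = 27
p-value = P(T ≤ -2.27) ≈ 0.016
Since p ≈ 0.016 < α = 0.05, reject H0; the evidence is statistically significant.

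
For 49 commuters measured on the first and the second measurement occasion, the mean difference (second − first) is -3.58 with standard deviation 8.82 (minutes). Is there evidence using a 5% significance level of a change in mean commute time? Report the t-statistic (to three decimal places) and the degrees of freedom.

t = -2.841, df = 48

H0: μ_d = 0; H1: μ_d ≠ 0 (paired t-test on the differences, two-sided).
t = d̄/(s_d/√n) = -3.58/(8.82/√49) = -2.841
df = n − 1 = 48
Two-sided p-value ≈ 0.007
Since p ≈ 0.007 < α = 0.05, reject H0; the evidence is statistically significant.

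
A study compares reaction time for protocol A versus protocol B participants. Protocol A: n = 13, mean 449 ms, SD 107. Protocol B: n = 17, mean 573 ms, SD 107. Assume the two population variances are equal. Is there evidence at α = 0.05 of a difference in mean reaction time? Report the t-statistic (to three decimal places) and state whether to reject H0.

Let group 1 = protocol A, group 2 = protocol B. H0: μ_1 = μ_2; H1: μ_1 ≠ μ_2 (two-sample pooled-variance t-test, two-sided).
s_p² = [(13−1)·107² + (17−1)·107²]/(13+17−2) = 11449
t = (449 − 573)/√[11449·(1/13 + 1/17)] = -3.145
df = n₁ + n₂ − 2 = 28
Two-sided p-value ≈ 0.0039
Since p ≈ 0.0039 < α = 0.05, reject H0; the data support H1.

t = -3.145; reject H0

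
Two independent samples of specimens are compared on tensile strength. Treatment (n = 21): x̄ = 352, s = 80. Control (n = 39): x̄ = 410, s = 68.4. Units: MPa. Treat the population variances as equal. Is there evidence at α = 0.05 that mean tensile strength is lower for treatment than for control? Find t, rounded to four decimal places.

Let group 1 = treatment, group 2 = control. H0: μ_1 = μ_2; H1: μ_1 < μ_2 (two-sample pooled-variance t-test, left-tailed).
s_p² = [(21−1)·80² + (39−1)·68.4²]/(21+39−2) = 5272.16
t = (352 − 410)/√[5272.16·(1/21 + 1/39)] = -2.9512
df = n₁ + n₂ − 2 = 58
p-value = P(T ≤ -2.9512) ≈ 0.0023
Since p ≈ 0.0023 < α = 0.05, reject H0; the data support H1.

-2.9512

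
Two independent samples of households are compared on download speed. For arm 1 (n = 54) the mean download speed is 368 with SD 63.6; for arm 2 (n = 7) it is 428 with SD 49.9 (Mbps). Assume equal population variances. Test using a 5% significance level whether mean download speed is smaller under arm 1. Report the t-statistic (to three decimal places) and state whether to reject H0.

t = -2.396; reject H0

Let group 1 = arm 1, group 2 = arm 2. H0: μ_1 = μ_2; H1: μ_1 < μ_2 (two-sample pooled-variance t-test, left-tailed).
s_p² = [(54−1)·63.6² + (7−1)·49.9²]/(54+7−2) = 3886.83
t = (368 − 428)/√[3886.83·(1/54 + 1/7)] = -2.396
df = n₁ + n₂ − 2 = 59
p-value = P(T ≤ -2.396) ≈ 0.0099
Since p ≈ 0.0099 < α = 0.05, reject H0; the evidence is statistically significant.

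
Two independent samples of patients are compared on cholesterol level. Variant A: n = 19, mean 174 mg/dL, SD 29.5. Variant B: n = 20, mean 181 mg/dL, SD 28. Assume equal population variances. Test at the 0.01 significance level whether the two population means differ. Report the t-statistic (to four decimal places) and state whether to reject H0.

t = -0.7603; fail to reject H0

Let group 1 = variant A, group 2 = variant B. H0: μ_1 = μ_2; H1: μ_1 ≠ μ_2 (two-sample pooled-variance t-test, two-sided).
s_p² = [(19−1)·29.5² + (20−1)·28²]/(19+20−2) = 825.959
t = (174 − 181)/√[825.959·(1/19 + 1/20)] = -0.7603
df = n₁ + n₂ − 2 = 37
Two-sided p-value ≈ 0.4519
Since p ≈ 0.4519 > α = 0.01, fail to reject H0; the data do not provide sufficient evidence against H0.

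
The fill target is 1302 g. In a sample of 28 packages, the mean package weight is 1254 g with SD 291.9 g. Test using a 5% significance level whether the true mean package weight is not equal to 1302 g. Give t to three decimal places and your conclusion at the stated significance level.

t = -0.870; fail to reject H0

H0: μ = 1302; H1: μ ≠ 1302 (one-sample t-test, two-sided).
t = (x̄ − μ₀)/(s/√n) = (1254 − 1302)/(291.9/√28) = -0.870
df = n − 1 = 27
Two-sided p-value ≈ 0.3919
Since p ≈ 0.3919 > α = 0.05, fail to reject H0; the evidence is not statistically significant.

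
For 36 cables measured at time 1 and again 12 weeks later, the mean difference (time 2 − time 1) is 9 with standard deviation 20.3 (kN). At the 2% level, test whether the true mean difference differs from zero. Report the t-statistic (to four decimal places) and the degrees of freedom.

t = 2.6601, df = 35

H0: μ_d = 0; H1: μ_d ≠ 0 (paired t-test on the differences, two-sided).
t = d̄/(s_d/√n) = 9/(20.3/√36) = 2.6601
df = n − 1 = 35
Two-sided p-value ≈ 0.012
Since p ≈ 0.012 < α = 0.02, reject H0; the data support H1.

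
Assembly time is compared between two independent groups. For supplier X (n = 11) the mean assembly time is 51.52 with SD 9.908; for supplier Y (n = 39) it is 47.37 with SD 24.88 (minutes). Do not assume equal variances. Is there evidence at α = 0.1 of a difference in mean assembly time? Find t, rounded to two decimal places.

Let group 1 = supplier X, group 2 = supplier Y. H0: μ_1 = μ_2; H1: μ_1 ≠ μ_2 (Welch's two-sample t-test, two-sided).
t = (x̄_1 − x̄_2)/√(s_1²/n_1 + s_2²/n_2) = (51.52 − 47.37)/√(9.908²/11 + 24.88²/39) = 0.83
Welch–Satterthwaite df ≈ 42.13
Two-sided p-value ≈ 0.4093
Since p ≈ 0.4093 > α = 0.1, fail to reject H0; the data do not provide sufficient evidence against H0.

0.83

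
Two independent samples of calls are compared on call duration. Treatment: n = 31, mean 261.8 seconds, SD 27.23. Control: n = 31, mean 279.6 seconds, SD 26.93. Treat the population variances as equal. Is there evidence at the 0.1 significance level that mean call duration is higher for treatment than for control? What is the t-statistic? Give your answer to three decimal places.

Let group 1 = treatment, group 2 = control. H0: μ_1 = μ_2; H1: μ_1 > μ_2 (two-sample pooled-variance t-test, right-tailed).
s_p² = [(31−1)·27.23² + (31−1)·26.93²]/(31+31−2) = 733.349
t = (261.8 − 279.6)/√[733.349·(1/31 + 1/31)] = -2.588
df = n₁ + n₂ − 2 = 60
p-value = P(T ≥ -2.588) ≈ 0.9940
Since p ≈ 0.9940 > α = 0.1, fail to reject H0; the data do not provide sufficient evidence against H0.

-2.588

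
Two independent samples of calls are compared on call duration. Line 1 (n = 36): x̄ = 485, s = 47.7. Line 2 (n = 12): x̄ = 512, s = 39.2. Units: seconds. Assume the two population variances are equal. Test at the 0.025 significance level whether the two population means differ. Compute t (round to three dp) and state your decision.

Let group 1 = line 1, group 2 = line 2. H0: μ_1 = μ_2; H1: μ_1 ≠ μ_2 (two-sample pooled-variance t-test, two-sided).
s_p² = [(36−1)·47.7² + (12−1)·39.2²]/(36+12−2) = 2098.66
t = (485 − 512)/√[2098.66·(1/36 + 1/12)] = -1.768
df = n₁ + n₂ − 2 = 46
Two-sided p-value ≈ 0.0837
Since p ≈ 0.0837 > α = 0.025, fail to reject H0; the evidence is not statistically significant.

t = -1.768; fail to reject H0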